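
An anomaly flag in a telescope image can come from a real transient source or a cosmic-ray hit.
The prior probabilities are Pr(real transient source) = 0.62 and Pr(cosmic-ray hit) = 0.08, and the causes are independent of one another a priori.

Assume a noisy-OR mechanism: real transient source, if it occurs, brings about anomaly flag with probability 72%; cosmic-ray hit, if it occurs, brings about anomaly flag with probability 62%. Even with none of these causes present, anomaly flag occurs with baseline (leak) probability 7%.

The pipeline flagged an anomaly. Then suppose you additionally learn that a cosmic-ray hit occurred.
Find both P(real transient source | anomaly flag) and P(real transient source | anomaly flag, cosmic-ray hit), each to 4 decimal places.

P(real transient source | anomaly flag) ≈ 0.9136; P(real transient source | anomaly flag, cosmic-ray hit) ≈ 0.6945

Under noisy-OR, P(anomaly flag | causes) = 1 − (1−0.07)·∏(1−qᵢ) over the active causes.
For the numerator, keep only real transient source=true terms: 0.421868 + 0.044692 = 0.466560
The normalizing constant is 0.07×0.38×0.92 + 0.6466×0.38×0.08 + 0.7396×0.62×0.92 + 0.901048×0.62×0.08 = 0.510689
Posterior = 0.466560 / 0.510689 ≈ 0.9136

Now also conditioning on cosmic-ray hit=true:
By total probability over both values of real transient source:
  P(anomaly flag | cosmic-ray hit) = 0.6466×0.38 + 0.901048×0.62
        = 0.245708 + 0.558650 = 0.804358
The terms with real transient source present sum to 0.558650, so
  P(real transient source | anomaly flag, cosmic-ray hit) = 0.558650 / 0.804358 ≈ 0.6945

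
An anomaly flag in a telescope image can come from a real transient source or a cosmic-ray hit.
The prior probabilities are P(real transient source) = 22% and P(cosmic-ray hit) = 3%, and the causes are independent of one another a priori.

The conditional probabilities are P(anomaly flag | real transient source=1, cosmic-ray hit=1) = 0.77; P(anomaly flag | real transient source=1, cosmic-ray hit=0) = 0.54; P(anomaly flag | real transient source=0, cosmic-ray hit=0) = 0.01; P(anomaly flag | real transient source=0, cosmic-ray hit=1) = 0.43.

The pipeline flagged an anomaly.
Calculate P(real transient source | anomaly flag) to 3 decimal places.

P(real transient source | anomaly flag) ≈ 0.872

For the numerator, keep only real transient source=true terms: 0.115236 + 0.005082 = 0.120318
Normalizer over all consistent configurations: 0.01×0.78×0.97 + 0.43×0.78×0.03 + 0.54×0.22×0.97 + 0.77×0.22×0.03 = 0.137946
Posterior = 0.120318 / 0.137946 ≈ 0.872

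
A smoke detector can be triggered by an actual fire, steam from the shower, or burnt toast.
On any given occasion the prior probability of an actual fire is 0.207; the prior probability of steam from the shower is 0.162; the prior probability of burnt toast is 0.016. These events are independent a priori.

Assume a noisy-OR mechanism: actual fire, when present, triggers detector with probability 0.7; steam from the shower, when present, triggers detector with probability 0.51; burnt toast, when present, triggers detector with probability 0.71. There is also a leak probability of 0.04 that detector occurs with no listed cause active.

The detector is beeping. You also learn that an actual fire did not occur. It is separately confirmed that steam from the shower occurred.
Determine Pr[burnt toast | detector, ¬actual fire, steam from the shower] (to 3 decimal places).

Pr[burnt toast | detector, ¬actual fire, steam from the shower] ≈ 0.026

Under noisy-OR, P(detector | causes) = 1 − (1−0.04)·∏(1−qᵢ) over the active causes.
For the numerator, keep only burnt toast=true terms: 0.863584×0.016 = 0.013817
Denominator P(detector | ¬actual fire, steam from the shower): 0.5296×0.984 + 0.863584×0.016 = 0.534943
Posterior = 0.013817 / 0.534943 ≈ 0.026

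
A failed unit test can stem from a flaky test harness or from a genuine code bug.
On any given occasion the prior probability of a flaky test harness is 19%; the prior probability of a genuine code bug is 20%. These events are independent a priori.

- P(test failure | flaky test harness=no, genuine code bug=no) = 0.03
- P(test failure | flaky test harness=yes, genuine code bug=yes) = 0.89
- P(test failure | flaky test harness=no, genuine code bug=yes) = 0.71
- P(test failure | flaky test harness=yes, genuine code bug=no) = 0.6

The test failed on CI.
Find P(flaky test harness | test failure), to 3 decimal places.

By total probability over the 4 (flaky test harness, genuine code bug) configurations:
  P(test failure) = 0.03·0.81·0.8 + 0.71·0.81·0.2 + 0.6·0.19·0.8 + 0.89·0.19·0.2
        = 0.019440 + 0.115020 + 0.091200 + 0.033820 = 0.259480
Configurations with flaky test harness contribute 0.125020, so
  P(flaky test harness | test failure) = 0.125020 / 0.259480 ≈ 0.482

P(flaky test harness | test failure) ≈ 0.482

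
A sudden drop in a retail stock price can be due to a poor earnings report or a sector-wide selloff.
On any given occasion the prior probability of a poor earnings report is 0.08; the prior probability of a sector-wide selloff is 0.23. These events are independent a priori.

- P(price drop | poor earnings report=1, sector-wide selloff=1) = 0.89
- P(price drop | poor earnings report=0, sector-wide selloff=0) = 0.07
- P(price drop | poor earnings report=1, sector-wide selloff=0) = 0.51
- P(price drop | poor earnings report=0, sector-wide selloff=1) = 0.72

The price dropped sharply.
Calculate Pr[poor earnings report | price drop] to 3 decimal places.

Pr[poor earnings report | price drop] ≈ 0.191

Weight on poor earnings report=true, given the evidence: 0.031416 + 0.016376 = 0.047792
The normalizing constant is 0.07·0.92·0.77 + 0.72·0.92·0.23 + 0.51·0.08·0.77 + 0.89·0.08·0.23 = 0.249732
Posterior = 0.047792 / 0.249732 ≈ 0.191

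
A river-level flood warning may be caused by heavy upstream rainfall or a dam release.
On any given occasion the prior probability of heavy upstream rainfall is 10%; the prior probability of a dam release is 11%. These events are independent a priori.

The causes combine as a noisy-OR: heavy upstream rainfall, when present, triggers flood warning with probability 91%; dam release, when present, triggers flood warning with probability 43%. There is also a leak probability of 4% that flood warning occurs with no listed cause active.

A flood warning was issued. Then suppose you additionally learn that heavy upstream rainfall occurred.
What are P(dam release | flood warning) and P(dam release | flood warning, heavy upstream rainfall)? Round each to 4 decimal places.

Under noisy-OR, P(flood warning | causes) = 1 − (1−0.04)·∏(1−qᵢ) over the active causes.
By total probability over the 4 (heavy upstream rainfall, dam release) configurations:
  P(flood warning) = 0.04·0.9·0.89 + 0.4528·0.9·0.11 + 0.9136·0.1·0.89 + 0.950752·0.1·0.11
        = 0.032040 + 0.044827 + 0.081310 + 0.010458 = 0.168635
Keeping only the dam release-present terms gives 0.055285, so
  P(dam release | flood warning) = 0.055285 / 0.168635 ≈ 0.3278

Now also conditioning on heavy upstream rainfall=true:
Sum P(flood warning|·) weighted by the priors over both values of dam release:
  P(flood warning | heavy upstream rainfall) = 0.9136*0.89 + 0.950752*0.11
        = 0.813104 + 0.104583 = 0.917687
Configurations with dam release contribute 0.104583, so
  P(dam release | flood warning, heavy upstream rainfall) = 0.104583 / 0.917687 ≈ 0.1140
This is intercausal reasoning (explaining away): once heavy upstream rainfall accounts for the flood warning, dam release becomes less likely.

P(dam release | flood warning) ≈ 0.3278; P(dam release | flood warning, heavy upstream rainfall) ≈ 0.1140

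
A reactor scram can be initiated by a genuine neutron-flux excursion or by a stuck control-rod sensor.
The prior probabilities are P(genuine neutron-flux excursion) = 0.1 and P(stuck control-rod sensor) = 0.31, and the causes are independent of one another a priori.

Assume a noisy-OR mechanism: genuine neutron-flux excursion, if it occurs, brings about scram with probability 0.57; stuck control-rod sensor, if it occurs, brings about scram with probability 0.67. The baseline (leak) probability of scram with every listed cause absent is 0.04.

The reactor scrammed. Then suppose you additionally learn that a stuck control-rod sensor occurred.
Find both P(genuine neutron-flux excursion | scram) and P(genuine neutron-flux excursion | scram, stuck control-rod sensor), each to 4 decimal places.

P(genuine neutron-flux excursion | scram) ≈ 0.2380; P(genuine neutron-flux excursion | scram, stuck control-rod sensor) ≈ 0.1232

Under noisy-OR, P(scram | causes) = 1 − (1−0.04)·∏(1−qᵢ) over the active causes.
Sum P(scram|·) weighted by the priors over the 4 (genuine neutron-flux excursion, stuck control-rod sensor) configurations:
  P(scram) = 0.04×0.9×0.69 + 0.6832×0.9×0.31 + 0.5872×0.1×0.69 + 0.863776×0.1×0.31
        = 0.024840 + 0.190613 + 0.040517 + 0.026777 = 0.282747
The terms with genuine neutron-flux excursion present sum to 0.067294, so
  P(genuine neutron-flux excursion | scram) = 0.067294 / 0.282747 ≈ 0.2380

With the extra evidence:
Sum P(scram|·) weighted by the priors over both values of genuine neutron-flux excursion:
  P(scram | stuck control-rod sensor) = 0.6832×0.9 + 0.863776×0.1
        = 0.614880 + 0.086378 = 0.701258
Configurations with genuine neutron-flux excursion contribute 0.086378, so
  P(genuine neutron-flux excursion | scram, stuck control-rod sensor) = 0.086378 / 0.701258 ≈ 0.1232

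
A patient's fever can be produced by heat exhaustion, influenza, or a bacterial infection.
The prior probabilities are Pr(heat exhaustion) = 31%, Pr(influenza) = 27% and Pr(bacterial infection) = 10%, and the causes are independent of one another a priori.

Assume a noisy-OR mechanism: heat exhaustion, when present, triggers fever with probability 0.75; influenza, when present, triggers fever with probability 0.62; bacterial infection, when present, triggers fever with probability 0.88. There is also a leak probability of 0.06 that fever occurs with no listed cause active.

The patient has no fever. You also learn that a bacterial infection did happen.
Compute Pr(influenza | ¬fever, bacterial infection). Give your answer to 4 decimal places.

Pr(influenza | ¬fever, bacterial infection) ≈ 0.1232

Under noisy-OR, P(fever | causes) = 1 − (1−0.06)·∏(1−qᵢ) over the active causes.
P(¬fever | bacterial infection) = 0.1128×0.69×0.73 + 0.042864×0.69×0.27 + 0.0282×0.31×0.73 + 0.010716×0.31×0.27 = 0.056817 + 0.007986 + 0.006382 + 0.000897 = 0.072082
The influenza-present share is 0.007986 + 0.000897 = 0.008883.
P(influenza | ¬fever, bacterial infection) = 0.008883 / 0.072082 ≈ 0.1232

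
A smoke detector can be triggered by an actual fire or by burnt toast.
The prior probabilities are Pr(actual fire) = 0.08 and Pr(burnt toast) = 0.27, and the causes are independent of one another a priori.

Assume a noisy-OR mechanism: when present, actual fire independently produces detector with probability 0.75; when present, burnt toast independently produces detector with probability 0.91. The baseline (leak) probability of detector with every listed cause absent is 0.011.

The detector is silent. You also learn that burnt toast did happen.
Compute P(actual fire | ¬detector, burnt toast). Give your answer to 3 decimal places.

Under noisy-OR, P(detector | causes) = 1 − (1−0.011)·∏(1−qᵢ) over the active causes.
Weight on actual fire=true, given the evidence: 0.022253·0.08 = 0.001780
The normalizing constant is 0.08901·0.92 + 0.022253·0.08 = 0.083669
P(actual fire | ¬detector, burnt toast) = 0.001780/0.083669 ≈ 0.021

P(actual fire | ¬detector, burnt toast) ≈ 0.021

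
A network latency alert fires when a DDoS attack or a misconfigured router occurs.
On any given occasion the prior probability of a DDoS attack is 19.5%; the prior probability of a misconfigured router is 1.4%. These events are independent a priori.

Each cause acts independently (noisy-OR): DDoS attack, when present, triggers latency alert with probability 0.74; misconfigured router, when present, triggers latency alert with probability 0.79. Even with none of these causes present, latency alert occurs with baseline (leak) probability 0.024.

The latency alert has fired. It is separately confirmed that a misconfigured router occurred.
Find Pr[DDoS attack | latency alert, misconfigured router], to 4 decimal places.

Under noisy-OR, P(latency alert | causes) = 1 − (1−0.024)·∏(1−qᵢ) over the active causes.
For the numerator, keep only DDoS attack=true terms: 0.94671*0.195 = 0.184608
The normalizing constant is 0.79504*0.805 + 0.94671*0.195 = 0.824615
P(DDoS attack | latency alert, misconfigured router) = 0.184608/0.824615 ≈ 0.2239

Pr[DDoS attack | latency alert, misconfigured router] ≈ 0.2239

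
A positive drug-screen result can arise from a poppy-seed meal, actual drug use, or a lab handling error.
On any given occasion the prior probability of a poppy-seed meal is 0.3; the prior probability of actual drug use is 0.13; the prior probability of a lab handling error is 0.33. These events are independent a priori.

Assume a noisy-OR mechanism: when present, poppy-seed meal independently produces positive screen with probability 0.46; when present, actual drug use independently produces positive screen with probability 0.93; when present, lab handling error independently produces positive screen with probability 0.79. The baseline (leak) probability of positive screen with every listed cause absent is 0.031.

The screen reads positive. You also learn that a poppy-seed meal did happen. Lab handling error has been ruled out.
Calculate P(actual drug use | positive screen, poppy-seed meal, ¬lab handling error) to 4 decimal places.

Under noisy-OR, P(positive screen | causes) = 1 − (1−0.031)·∏(1−qᵢ) over the active causes.
Weight on actual drug use=true, given the evidence: 0.963372*0.13 = 0.125238
Normalizer over all consistent configurations: 0.47674*0.87 + 0.963372*0.13 = 0.540002
Posterior = 0.125238 / 0.540002 ≈ 0.2319

P(actual drug use | positive screen, poppy-seed meal, ¬lab handling error) ≈ 0.2319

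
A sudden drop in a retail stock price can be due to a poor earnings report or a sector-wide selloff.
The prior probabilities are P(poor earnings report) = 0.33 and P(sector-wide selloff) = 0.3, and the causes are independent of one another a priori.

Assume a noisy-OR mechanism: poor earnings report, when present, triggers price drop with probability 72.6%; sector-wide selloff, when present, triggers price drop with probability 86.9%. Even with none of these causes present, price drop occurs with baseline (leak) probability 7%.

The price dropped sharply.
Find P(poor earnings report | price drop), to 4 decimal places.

Under noisy-OR, P(price drop | causes) = 1 − (1−0.07)·∏(1−qᵢ) over the active causes.
Enumerate the 4 (poor earnings report, sector-wide selloff) configurations and weight by the priors:
  P(price drop) = 0.07*0.67*0.7 + 0.87817*0.67*0.3 + 0.74518*0.33*0.7 + 0.966619*0.33*0.3
        = 0.032830 + 0.176512 + 0.172137 + 0.095695 = 0.477174
The terms with poor earnings report present sum to 0.267832, so
  P(poor earnings report | price drop) = 0.267832 / 0.477174 ≈ 0.5613

P(poor earnings report | price drop) ≈ 0.5613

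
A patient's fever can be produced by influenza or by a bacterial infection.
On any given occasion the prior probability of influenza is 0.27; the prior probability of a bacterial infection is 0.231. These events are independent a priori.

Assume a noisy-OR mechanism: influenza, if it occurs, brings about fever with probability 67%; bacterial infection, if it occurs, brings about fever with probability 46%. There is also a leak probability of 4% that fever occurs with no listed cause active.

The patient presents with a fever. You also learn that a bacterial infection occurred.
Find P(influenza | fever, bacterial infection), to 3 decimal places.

Under noisy-OR, P(fever | causes) = 1 − (1−0.04)·∏(1−qᵢ) over the active causes.
P(fever | bacterial infection) = 0.4816×0.73 + 0.828928×0.27 = 0.351568 + 0.223811 = 0.575379
The influenza-present share is 0.828928×0.27 = 0.223811.
So P(influenza | fever, bacterial infection) = 0.223811/0.575379 ≈ 0.389.

P(influenza | fever, bacterial infection) ≈ 0.389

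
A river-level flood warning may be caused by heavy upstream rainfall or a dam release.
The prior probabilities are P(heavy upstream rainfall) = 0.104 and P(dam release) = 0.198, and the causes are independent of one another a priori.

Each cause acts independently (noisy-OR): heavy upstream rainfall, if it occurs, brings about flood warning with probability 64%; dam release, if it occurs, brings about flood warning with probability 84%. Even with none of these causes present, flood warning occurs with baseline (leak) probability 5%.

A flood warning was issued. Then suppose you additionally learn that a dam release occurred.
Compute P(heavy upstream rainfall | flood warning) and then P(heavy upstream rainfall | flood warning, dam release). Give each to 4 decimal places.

Under noisy-OR, P(flood warning | causes) = 1 − (1−0.05)·∏(1−qᵢ) over the active causes.
P(flood warning) = 0.05×0.896×0.802 + 0.848×0.896×0.198 + 0.658×0.104×0.802 + 0.94528×0.104×0.198 = 0.035930 + 0.150442 + 0.054882 + 0.019465 = 0.260719
Restricting to configurations with heavy upstream rainfall present: 0.054882 + 0.019465 = 0.074347.
Hence the posterior is 0.074347/0.260719 ≈ 0.2852.

Now also conditioning on dam release=true:
P(flood warning | dam release) = 0.848×0.896 + 0.94528×0.104 = 0.759808 + 0.098309 = 0.858117
Of this, 0.098309 comes from 0.94528×0.104 (the heavy upstream rainfall=true cases).
Hence the posterior is 0.098309/0.858117 ≈ 0.1146.

P(heavy upstream rainfall | flood warning) ≈ 0.2852; P(heavy upstream rainfall | flood warning, dam release) ≈ 0.1146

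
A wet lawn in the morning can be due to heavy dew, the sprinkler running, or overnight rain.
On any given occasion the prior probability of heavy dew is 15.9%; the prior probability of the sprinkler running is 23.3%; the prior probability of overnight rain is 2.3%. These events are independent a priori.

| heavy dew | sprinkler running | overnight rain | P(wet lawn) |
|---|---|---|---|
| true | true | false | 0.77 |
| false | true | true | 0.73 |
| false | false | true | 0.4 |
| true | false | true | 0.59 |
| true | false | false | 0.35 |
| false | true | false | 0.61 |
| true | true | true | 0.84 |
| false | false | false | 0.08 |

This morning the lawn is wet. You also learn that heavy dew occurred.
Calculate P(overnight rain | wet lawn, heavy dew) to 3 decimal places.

P(overnight rain | wet lawn, heavy dew) ≈ 0.033

By total probability over the 4 (sprinkler running, overnight rain) configurations:
  P(wet lawn | heavy dew) = 0.35*0.767*0.977 + 0.59*0.767*0.023 + 0.77*0.233*0.977 + 0.84*0.233*0.023
        = 0.262276 + 0.010408 + 0.175284 + 0.004502 = 0.452470
Configurations with overnight rain contribute 0.014910, so
  P(overnight rain | wet lawn, heavy dew) = 0.014910 / 0.452470 ≈ 0.033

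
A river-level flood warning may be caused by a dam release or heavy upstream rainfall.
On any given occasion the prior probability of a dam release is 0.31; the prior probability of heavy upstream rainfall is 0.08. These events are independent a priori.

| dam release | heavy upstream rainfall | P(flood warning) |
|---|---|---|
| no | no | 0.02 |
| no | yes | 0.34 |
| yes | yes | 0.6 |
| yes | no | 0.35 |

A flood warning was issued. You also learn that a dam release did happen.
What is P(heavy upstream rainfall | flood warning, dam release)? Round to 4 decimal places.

P(heavy upstream rainfall | flood warning, dam release) ≈ 0.1297

For the numerator, keep only heavy upstream rainfall=true terms: 0.6·0.08 = 0.048000
Denominator P(flood warning | dam release): 0.35·0.92 + 0.6·0.08 = 0.370000
Posterior = 0.048000 / 0.370000 ≈ 0.1297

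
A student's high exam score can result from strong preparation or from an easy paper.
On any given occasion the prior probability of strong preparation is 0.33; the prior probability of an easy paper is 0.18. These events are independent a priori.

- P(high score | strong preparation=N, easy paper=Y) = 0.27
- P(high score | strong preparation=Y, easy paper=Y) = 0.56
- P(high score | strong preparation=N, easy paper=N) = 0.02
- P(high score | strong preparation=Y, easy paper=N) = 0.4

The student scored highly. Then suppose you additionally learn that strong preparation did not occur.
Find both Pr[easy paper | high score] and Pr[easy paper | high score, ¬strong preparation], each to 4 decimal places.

For the numerator, keep only easy paper=true terms: 0.032562 + 0.033264 = 0.065826
Denominator P(high score): 0.02×0.67×0.82 + 0.27×0.67×0.18 + 0.4×0.33×0.82 + 0.56×0.33×0.18 = 0.185054
P(easy paper | high score) = 0.065826/0.185054 ≈ 0.3557

Now condition on the additional information:
Sum P(high score|·) weighted by the priors over both values of easy paper:
  P(high score | ¬strong preparation) = 0.02·0.82 + 0.27·0.18
        = 0.016400 + 0.048600 = 0.065000
The terms with easy paper present sum to 0.048600, so
  P(easy paper | high score, ¬strong preparation) = 0.048600 / 0.065000 ≈ 0.7477
Ruling out strong preparation raises the posterior on easy paper — the flip side of explaining away.

Pr[easy paper | high score] ≈ 0.3557; Pr[easy paper | high score, ¬strong preparation] ≈ 0.7477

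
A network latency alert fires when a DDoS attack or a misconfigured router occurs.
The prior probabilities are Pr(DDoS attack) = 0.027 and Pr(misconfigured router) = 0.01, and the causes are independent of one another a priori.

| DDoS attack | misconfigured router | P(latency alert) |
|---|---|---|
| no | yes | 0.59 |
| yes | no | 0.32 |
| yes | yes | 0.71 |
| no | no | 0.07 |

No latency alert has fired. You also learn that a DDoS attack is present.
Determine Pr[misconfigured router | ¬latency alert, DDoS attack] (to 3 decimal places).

For the numerator, keep only misconfigured router=true terms: 0.29*0.01 = 0.002900
Denominator P(¬latency alert | DDoS attack): 0.68*0.99 + 0.29*0.01 = 0.676100
Posterior = 0.002900 / 0.676100 ≈ 0.004

Pr[misconfigured router | ¬latency alert, DDoS attack] ≈ 0.004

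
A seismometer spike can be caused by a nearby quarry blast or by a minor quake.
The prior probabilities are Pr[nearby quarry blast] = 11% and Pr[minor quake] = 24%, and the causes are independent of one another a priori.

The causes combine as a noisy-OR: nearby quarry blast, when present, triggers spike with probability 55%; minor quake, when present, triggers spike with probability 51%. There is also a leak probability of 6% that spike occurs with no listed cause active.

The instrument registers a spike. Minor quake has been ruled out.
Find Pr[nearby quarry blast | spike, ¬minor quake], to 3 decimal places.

Pr[nearby quarry blast | spike, ¬minor quake] ≈ 0.543

Under noisy-OR, P(spike | causes) = 1 − (1−0.06)·∏(1−qᵢ) over the active causes.
Weight on nearby quarry blast=true, given the evidence: 0.577×0.11 = 0.063470
Denominator P(spike | ¬minor quake): 0.06×0.89 + 0.577×0.11 = 0.116870
Posterior = 0.063470 / 0.116870 ≈ 0.543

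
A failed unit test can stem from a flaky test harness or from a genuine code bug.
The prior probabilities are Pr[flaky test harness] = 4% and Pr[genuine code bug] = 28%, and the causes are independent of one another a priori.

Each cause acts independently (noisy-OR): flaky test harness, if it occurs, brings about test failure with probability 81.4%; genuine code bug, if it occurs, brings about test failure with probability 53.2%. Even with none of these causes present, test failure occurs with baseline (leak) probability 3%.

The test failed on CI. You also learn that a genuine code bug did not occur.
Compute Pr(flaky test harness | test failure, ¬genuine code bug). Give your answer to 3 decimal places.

Pr(flaky test harness | test failure, ¬genuine code bug) ≈ 0.532

Under noisy-OR, P(test failure | causes) = 1 − (1−0.03)·∏(1−qᵢ) over the active causes.
Sum P(test failure|·) weighted by the priors over both values of flaky test harness:
  P(test failure | ¬genuine code bug) = 0.03·0.96 + 0.81958·0.04
        = 0.028800 + 0.032783 = 0.061583
Configurations with flaky test harness contribute 0.032783, so
  P(flaky test harness | test failure, ¬genuine code bug) = 0.032783 / 0.061583 ≈ 0.532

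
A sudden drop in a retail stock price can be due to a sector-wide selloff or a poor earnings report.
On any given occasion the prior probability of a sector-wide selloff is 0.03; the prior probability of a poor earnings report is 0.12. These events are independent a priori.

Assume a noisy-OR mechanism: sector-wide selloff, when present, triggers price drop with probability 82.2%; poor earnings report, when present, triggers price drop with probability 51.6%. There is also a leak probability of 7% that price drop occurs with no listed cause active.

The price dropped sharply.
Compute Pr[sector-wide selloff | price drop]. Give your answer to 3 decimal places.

Under noisy-OR, P(price drop | causes) = 1 − (1−0.07)·∏(1−qᵢ) over the active causes.
By total probability over the 4 (sector-wide selloff, poor earnings report) configurations:
  P(price drop) = 0.07*0.97*0.88 + 0.54988*0.97*0.12 + 0.83446*0.03*0.88 + 0.919879*0.03*0.12
        = 0.059752 + 0.064006 + 0.022030 + 0.003312 = 0.149100
Keeping only the sector-wide selloff-present terms gives 0.025342, so
  P(sector-wide selloff | price drop) = 0.025342 / 0.149100 ≈ 0.170

Pr[sector-wide selloff | price drop] ≈ 0.170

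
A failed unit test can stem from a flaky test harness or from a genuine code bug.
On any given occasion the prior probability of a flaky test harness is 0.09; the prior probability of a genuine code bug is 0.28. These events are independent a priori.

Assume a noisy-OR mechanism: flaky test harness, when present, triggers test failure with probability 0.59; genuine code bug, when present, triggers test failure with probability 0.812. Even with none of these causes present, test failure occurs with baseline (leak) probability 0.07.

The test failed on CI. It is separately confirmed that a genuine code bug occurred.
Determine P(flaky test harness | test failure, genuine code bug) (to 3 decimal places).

P(flaky test harness | test failure, genuine code bug) ≈ 0.100

Under noisy-OR, P(test failure | causes) = 1 − (1−0.07)·∏(1−qᵢ) over the active causes.
P(test failure | genuine code bug) = 0.82516*0.91 + 0.928316*0.09 = 0.750896 + 0.083548 = 0.834444
The flaky test harness-present share is 0.928316*0.09 = 0.083548.
Hence the posterior is 0.083548/0.834444 ≈ 0.100.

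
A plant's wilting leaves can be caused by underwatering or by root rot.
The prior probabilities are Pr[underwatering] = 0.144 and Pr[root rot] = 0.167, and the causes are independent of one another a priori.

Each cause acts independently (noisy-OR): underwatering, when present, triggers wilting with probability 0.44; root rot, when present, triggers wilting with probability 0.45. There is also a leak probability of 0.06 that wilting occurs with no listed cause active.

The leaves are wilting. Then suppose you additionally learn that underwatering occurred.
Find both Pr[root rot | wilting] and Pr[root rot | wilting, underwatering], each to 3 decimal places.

Pr[root rot | wilting] ≈ 0.464; Pr[root rot | wilting, underwatering] ≈ 0.231

Under noisy-OR, P(wilting | causes) = 1 − (1−0.06)·∏(1−qᵢ) over the active causes.
By total probability over the 4 (underwatering, root rot) configurations:
  P(wilting) = 0.06·0.856·0.833 + 0.483·0.856·0.167 + 0.4736·0.144·0.833 + 0.71048·0.144·0.167
        = 0.042783 + 0.069046 + 0.056809 + 0.017086 = 0.185724
Configurations with root rot contribute 0.086132, so
  P(root rot | wilting) = 0.086132 / 0.185724 ≈ 0.464

Now condition on the additional information:
For the numerator, keep only root rot=true terms: 0.71048×0.167 = 0.118650
Denominator P(wilting | underwatering): 0.4736×0.833 + 0.71048×0.167 = 0.513159
Posterior = 0.118650 / 0.513159 ≈ 0.231
Conditioning on underwatering lowers the posterior on root rot: the classic explaining-away effect in a common-effect structure.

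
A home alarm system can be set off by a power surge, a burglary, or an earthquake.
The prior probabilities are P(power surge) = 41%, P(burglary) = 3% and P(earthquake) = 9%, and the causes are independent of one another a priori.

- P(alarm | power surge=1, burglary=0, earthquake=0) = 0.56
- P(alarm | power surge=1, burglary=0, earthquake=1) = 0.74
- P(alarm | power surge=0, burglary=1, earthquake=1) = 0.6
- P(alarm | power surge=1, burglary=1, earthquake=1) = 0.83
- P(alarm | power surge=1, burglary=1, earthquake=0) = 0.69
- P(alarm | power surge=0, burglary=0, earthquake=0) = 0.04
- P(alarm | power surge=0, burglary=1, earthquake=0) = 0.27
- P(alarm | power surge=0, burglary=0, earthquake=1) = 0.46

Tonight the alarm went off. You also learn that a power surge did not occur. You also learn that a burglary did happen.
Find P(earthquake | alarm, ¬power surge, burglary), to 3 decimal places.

P(earthquake | alarm, ¬power surge, burglary) ≈ 0.180

P(alarm | ¬power surge, burglary) = 0.27*0.91 + 0.6*0.09 = 0.245700 + 0.054000 = 0.299700
Of this, 0.054000 comes from 0.6*0.09 (the earthquake=true cases).
So P(earthquake | alarm, ¬power surge, burglary) = 0.054000/0.299700 ≈ 0.180.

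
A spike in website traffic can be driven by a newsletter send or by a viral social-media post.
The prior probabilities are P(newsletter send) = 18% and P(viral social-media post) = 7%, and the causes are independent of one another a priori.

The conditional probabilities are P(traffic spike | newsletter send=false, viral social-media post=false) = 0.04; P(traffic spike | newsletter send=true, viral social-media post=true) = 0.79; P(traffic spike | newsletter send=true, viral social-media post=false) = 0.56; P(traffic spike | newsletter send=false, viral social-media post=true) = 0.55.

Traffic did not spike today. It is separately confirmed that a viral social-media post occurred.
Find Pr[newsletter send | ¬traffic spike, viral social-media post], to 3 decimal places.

P(¬traffic spike | viral social-media post) = 0.45·0.82 + 0.21·0.18 = 0.369000 + 0.037800 = 0.406800
Of this, 0.037800 comes from 0.21·0.18 (the newsletter send=true cases).
Hence the posterior is 0.037800/0.406800 ≈ 0.093.

Pr[newsletter send | ¬traffic spike, viral social-media post] ≈ 0.093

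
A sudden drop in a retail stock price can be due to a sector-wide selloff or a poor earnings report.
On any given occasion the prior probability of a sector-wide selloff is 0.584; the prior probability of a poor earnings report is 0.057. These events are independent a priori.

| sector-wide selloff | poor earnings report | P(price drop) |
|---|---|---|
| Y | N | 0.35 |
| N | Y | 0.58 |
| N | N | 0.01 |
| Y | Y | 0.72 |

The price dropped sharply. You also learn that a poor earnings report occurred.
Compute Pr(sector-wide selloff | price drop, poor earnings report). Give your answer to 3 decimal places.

Enumerate both values of sector-wide selloff and weight by the priors:
  P(price drop | poor earnings report) = 0.58×0.416 + 0.72×0.584
        = 0.241280 + 0.420480 = 0.661760
Configurations with sector-wide selloff contribute 0.420480, so
  P(sector-wide selloff | price drop, poor earnings report) = 0.420480 / 0.661760 ≈ 0.635

Pr(sector-wide selloff | price drop, poor earnings report) ≈ 0.635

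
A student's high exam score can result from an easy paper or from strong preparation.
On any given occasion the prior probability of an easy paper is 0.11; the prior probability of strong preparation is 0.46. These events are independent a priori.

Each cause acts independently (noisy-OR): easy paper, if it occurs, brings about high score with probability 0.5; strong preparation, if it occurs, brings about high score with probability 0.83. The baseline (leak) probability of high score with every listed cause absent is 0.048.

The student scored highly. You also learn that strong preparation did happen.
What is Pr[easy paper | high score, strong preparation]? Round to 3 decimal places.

Pr[easy paper | high score, strong preparation] ≈ 0.119

Under noisy-OR, P(high score | causes) = 1 − (1−0.048)·∏(1−qᵢ) over the active causes.
P(high score | strong preparation) = 0.83816×0.89 + 0.91908×0.11 = 0.745962 + 0.101099 = 0.847061
Of this, 0.101099 comes from 0.91908×0.11 (the easy paper=true cases).
So P(easy paper | high score, strong preparation) = 0.101099/0.847061 ≈ 0.119.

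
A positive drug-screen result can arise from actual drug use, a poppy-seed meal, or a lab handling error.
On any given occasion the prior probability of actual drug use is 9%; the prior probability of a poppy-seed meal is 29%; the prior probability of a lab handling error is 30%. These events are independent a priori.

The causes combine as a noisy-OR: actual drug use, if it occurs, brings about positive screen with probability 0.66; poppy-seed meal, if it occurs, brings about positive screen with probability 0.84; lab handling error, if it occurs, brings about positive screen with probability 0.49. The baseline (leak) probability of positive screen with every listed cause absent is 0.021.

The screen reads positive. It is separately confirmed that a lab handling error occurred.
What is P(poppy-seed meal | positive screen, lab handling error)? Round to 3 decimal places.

Under noisy-OR, P(positive screen | causes) = 1 − (1−0.021)·∏(1−qᵢ) over the active causes.
P(positive screen | lab handling error) = 0.50071×0.91×0.71 + 0.920114×0.91×0.29 + 0.830241×0.09×0.71 + 0.972839×0.09×0.29 = 0.323509 + 0.242818 + 0.053052 + 0.025391 = 0.644770
The poppy-seed meal-present share is 0.242818 + 0.025391 = 0.268209.
So P(poppy-seed meal | positive screen, lab handling error) = 0.268209/0.644770 ≈ 0.416.

P(poppy-seed meal | positive screen, lab handling error) ≈ 0.416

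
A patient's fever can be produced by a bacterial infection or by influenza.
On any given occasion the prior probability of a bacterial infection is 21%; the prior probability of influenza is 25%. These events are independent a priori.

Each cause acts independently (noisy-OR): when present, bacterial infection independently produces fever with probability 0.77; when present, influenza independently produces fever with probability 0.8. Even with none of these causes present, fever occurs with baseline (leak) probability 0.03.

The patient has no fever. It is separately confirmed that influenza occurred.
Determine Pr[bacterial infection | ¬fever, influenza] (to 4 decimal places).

Pr[bacterial infection | ¬fever, influenza] ≈ 0.0576

Under noisy-OR, P(fever | causes) = 1 − (1−0.03)·∏(1−qᵢ) over the active causes.
Numerator (weight on configurations with bacterial infection): 0.04462*0.21 = 0.009370
The normalizing constant is 0.194*0.79 + 0.04462*0.21 = 0.162630
Posterior = 0.009370 / 0.162630 ≈ 0.0576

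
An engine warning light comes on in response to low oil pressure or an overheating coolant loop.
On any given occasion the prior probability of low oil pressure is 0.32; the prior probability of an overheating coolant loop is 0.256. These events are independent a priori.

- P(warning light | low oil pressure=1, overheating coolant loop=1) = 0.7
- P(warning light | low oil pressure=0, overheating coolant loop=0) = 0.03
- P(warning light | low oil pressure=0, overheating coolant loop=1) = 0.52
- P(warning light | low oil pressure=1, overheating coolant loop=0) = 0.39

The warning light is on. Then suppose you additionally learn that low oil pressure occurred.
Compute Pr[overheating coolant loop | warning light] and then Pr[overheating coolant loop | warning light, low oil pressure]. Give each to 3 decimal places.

Enumerate the 4 (low oil pressure, overheating coolant loop) configurations and weight by the priors:
  P(warning light) = 0.03×0.68×0.744 + 0.52×0.68×0.256 + 0.39×0.32×0.744 + 0.7×0.32×0.256
        = 0.015178 + 0.090522 + 0.092851 + 0.057344 = 0.255895
Configurations with overheating coolant loop contribute 0.147866, so
  P(overheating coolant loop | warning light) = 0.147866 / 0.255895 ≈ 0.578

Now condition on the additional information:
Enumerate both values of overheating coolant loop and weight by the priors:
  P(warning light | low oil pressure) = 0.39*0.744 + 0.7*0.256
        = 0.290160 + 0.179200 = 0.469360
The terms with overheating coolant loop present sum to 0.179200, so
  P(overheating coolant loop | warning light, low oil pressure) = 0.179200 / 0.469360 ≈ 0.382
This is intercausal reasoning (explaining away): once low oil pressure accounts for the warning light, overheating coolant loop becomes less likely.

Pr[overheating coolant loop | warning light] ≈ 0.578; Pr[overheating coolant loop | warning light, low oil pressure] ≈ 0.382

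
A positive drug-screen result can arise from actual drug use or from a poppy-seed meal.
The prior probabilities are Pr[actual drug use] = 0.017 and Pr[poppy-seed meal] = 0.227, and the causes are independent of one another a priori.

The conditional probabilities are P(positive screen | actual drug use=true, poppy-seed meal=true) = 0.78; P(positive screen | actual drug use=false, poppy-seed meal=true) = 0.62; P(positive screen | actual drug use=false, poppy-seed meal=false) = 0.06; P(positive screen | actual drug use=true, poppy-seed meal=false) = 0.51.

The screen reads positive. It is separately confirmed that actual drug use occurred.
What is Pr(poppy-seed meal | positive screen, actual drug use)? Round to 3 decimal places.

Weight on poppy-seed meal=true, given the evidence: 0.78·0.227 = 0.177060
The normalizing constant is 0.51·0.773 + 0.78·0.227 = 0.571290
Posterior = 0.177060 / 0.571290 ≈ 0.310

Pr(poppy-seed meal | positive screen, actual drug use) ≈ 0.310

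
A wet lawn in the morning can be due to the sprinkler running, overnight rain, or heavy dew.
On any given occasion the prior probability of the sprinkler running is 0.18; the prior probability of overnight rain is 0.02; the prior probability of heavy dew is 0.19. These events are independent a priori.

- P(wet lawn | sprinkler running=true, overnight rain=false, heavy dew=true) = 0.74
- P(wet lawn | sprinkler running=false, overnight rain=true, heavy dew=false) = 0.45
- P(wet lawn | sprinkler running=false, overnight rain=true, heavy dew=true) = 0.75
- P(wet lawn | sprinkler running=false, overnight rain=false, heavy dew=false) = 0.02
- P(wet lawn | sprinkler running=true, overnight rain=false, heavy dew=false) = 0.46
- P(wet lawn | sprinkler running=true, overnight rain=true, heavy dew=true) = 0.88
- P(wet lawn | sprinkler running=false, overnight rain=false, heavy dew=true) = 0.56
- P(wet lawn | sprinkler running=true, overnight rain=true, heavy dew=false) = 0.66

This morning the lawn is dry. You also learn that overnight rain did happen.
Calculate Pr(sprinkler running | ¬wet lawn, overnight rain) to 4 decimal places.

Numerator (weight on configurations with sprinkler running): 0.049572 + 0.004104 = 0.053676
Denominator P(¬wet lawn | overnight rain): 0.55×0.82×0.81 + 0.25×0.82×0.19 + 0.34×0.18×0.81 + 0.12×0.18×0.19 = 0.457936
P(sprinkler running | ¬wet lawn, overnight rain) = 0.053676/0.457936 ≈ 0.1172

Pr(sprinkler running | ¬wet lawn, overnight rain) ≈ 0.1172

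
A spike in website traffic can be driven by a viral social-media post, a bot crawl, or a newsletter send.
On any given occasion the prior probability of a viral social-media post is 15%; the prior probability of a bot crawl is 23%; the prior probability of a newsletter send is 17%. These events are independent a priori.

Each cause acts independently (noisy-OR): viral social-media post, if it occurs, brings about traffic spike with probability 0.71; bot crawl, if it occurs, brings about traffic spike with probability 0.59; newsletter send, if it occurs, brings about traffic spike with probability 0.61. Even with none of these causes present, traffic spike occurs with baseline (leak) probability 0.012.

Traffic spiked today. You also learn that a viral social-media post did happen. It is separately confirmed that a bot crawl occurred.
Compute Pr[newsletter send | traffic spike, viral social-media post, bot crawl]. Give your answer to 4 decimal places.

Under noisy-OR, P(traffic spike | causes) = 1 − (1−0.012)·∏(1−qᵢ) over the active causes.
P(traffic spike | viral social-media post, bot crawl) = 0.882527·0.83 + 0.954185·0.17 = 0.732497 + 0.162211 = 0.894708
Of this, 0.162211 comes from 0.954185·0.17 (the newsletter send=true cases).
P(newsletter send | traffic spike, viral social-media post, bot crawl) = 0.162211 / 0.894708 ≈ 0.1813

Pr[newsletter send | traffic spike, viral social-media post, bot crawl] ≈ 0.1813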